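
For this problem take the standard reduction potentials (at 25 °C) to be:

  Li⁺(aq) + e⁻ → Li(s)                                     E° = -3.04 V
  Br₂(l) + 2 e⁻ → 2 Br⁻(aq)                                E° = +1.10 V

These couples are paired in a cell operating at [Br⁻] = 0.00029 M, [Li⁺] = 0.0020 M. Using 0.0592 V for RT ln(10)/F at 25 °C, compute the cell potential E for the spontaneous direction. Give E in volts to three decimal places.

+4.509 V

Br₂/Br⁻ is the cathode (higher E°), Li⁺/Li the anode: E°cell = +1.10 − (-3.04) = +4.14 V, n = 2.
Overall: Br₂(l) + 2 Li(s) → 2 Br⁻(aq) + 2 Li⁺(aq)
Q = [Br⁻]^2·[Li⁺]^2; log Q = -12.473.
E = E° − (0.0592/n) log Q = +4.14 − (0.0592/2)(-12.473) = +4.509 V.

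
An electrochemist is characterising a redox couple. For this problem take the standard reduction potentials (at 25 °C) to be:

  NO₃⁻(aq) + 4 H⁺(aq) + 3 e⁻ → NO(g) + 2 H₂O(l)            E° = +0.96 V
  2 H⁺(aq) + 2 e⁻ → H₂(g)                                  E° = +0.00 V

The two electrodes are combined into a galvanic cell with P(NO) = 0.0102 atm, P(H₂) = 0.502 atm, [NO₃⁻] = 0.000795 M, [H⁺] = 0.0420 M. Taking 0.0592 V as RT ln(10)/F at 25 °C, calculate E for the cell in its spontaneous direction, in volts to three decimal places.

+0.902 V

NO₃⁻/NO is the cathode (higher E°), H⁺/H₂ the anode: E°cell = +0.96 − (+0.00) = +0.96 V, n = 6.
Overall: 2 NO₃⁻(aq) + 2 H⁺(aq) + 3 H₂(g) → 2 NO(g) + 4 H₂O(l)
Q = P(NO)^2 / ([NO₃⁻]^2·[H⁺]^2·P(H₂)^3); log Q = 5.868.
E = E° − (0.0592/n) log Q = +0.96 − (0.0592/6)(5.868) = +0.902 V.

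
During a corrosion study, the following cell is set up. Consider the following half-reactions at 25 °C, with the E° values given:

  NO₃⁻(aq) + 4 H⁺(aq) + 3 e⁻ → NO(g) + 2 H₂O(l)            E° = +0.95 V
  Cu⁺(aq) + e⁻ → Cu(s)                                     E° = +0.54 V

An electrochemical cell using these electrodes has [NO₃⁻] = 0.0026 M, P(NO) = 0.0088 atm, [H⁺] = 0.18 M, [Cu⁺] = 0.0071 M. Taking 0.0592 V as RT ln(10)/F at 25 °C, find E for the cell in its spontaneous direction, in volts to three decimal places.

NO₃⁻/NO is the cathode (higher E°), Cu⁺/Cu the anode: E°cell = +0.95 − (+0.54) = +0.41 V, n = 3.
Overall: NO₃⁻(aq) + 4 H⁺(aq) + 3 Cu(s) → NO(g) + 2 H₂O(l) + 3 Cu⁺(aq)
Q = P(NO)·[Cu⁺]^3 / ([NO₃⁻]·[H⁺]^4); log Q = -2.938.
E = E° − (0.0592/n) log Q = +0.41 − (0.0592/3)(-2.938) = +0.468 V.

+0.468 V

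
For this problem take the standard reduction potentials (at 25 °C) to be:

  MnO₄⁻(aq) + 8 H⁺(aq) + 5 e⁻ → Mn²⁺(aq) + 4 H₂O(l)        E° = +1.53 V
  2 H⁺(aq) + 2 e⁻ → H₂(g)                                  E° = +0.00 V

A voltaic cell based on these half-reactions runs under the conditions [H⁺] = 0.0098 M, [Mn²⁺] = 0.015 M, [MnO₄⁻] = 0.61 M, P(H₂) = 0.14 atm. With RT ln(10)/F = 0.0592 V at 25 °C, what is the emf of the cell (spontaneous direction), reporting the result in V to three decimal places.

+1.452 V

MnO₄⁻/Mn²⁺ is the cathode (higher E°), H⁺/H₂ the anode: E°cell = +1.53 − (+0.00) = +1.53 V, n = 10.
Overall: 2 MnO₄⁻(aq) + 6 H⁺(aq) + 5 H₂(g) → 2 Mn²⁺(aq) + 8 H₂O(l)
Q = [Mn²⁺]^2 / ([MnO₄⁻]^2·[H⁺]^6·P(H₂)^5); log Q = 13.104.
E = E° − (0.0592/n) log Q = +1.53 − (0.0592/10)(13.104) = +1.452 V.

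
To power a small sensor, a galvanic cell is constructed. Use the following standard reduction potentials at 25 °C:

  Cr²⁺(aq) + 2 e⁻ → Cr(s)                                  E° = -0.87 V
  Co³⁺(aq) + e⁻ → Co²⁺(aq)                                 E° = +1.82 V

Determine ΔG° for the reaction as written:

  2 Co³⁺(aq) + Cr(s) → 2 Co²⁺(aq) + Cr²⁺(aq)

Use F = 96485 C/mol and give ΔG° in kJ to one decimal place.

As written, Co³⁺/Co²⁺ is reduced (cathode) and Cr²⁺/Cr is oxidised (anode), so E°cell = (+1.82) − (-0.87) = +2.69 V.
Balancing electrons gives n = 2.
ΔG° = −nFE° = −(2)(96485)(+2.69) = -519,089 J = -519.1 kJ.

-519.1 kJ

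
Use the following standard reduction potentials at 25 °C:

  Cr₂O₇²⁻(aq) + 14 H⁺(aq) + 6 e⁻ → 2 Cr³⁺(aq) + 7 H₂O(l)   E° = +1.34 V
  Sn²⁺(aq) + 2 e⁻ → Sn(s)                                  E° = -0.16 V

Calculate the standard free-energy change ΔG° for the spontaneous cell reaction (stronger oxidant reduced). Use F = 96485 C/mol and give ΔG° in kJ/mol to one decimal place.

-868.4 kJ/mol

Cr₂O₇²⁻/Cr³⁺ (E° = +1.34 V) is the cathode; Sn²⁺/Sn (E° = -0.16 V) is the anode, so E°cell = +1.50 V.
Balancing electrons gives n = 6 (lcm of 6 and 2).
ΔG° = −nFE° = −(6)(96485)(+1.50) = -868,365 J = -868.4 kJ/mol.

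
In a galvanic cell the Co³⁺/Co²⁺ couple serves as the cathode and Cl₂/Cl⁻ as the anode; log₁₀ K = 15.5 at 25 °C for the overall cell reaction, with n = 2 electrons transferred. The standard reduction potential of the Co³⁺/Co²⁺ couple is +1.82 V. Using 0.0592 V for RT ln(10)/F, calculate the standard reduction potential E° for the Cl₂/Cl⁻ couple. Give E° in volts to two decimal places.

+1.36 V

E°cell = (0.0592/n)·log K = (0.0592/2)(15.5) = +0.459 V.
Since Co³⁺/Co²⁺ is the cathode and Cl₂/Cl⁻ the anode, E°cell = E°(Co³⁺/Co²⁺) − E°(Cl₂/Cl⁻).
So E°(Cl₂/Cl⁻) = E°(Co³⁺/Co²⁺) − E°cell = (+1.82) − (+0.459) = +1.36 V.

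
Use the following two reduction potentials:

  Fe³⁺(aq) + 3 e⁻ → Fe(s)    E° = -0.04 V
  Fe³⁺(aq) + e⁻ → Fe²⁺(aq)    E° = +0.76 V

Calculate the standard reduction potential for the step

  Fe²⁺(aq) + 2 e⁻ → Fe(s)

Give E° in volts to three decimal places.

-0.440 V

Sequential free energies add, so n₃E°₃ = n₁E°₁ + n₂E°₂.
With n₃ = 3, and the known step contributing 1×(+0.76) V, the unknown satisfies 2·E° = 3×(-0.04) − 1×(+0.76) = -0.880.
E° = -0.880 / 2 = -0.440 V.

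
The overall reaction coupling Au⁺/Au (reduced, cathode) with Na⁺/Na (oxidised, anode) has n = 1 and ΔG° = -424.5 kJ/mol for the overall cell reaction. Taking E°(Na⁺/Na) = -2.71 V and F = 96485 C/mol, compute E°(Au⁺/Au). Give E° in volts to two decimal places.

+1.69 V

E°cell = −ΔG°/(nF) = −(-424.5×10³)/((1)(96485)) = +4.400 V.
Since Au⁺/Au is the cathode and Na⁺/Na the anode, E°cell = E°(Au⁺/Au) − E°(Na⁺/Na).
So E°(Au⁺/Au) = E°cell + E°(Na⁺/Na) = +4.400 + (-2.71) = +1.69 V.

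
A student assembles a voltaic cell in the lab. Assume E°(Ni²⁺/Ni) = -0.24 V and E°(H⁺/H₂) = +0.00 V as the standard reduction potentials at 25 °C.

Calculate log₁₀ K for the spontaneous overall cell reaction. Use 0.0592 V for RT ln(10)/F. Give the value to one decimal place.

Cathode: H⁺/H₂; anode: Ni²⁺/Ni. E°cell = +0.24 V, n = 2.
log K = nE°cell / 0.0592 = (2)(+0.24) / 0.0592 = 8.1.

8.1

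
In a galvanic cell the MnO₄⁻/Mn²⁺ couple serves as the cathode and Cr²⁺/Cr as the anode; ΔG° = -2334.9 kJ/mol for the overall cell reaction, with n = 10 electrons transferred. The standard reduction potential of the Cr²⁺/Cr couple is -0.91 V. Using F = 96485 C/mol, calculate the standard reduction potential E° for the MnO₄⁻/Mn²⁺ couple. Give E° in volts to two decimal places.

+1.51 V

E°cell = −ΔG°/(nF) = −(-2334.9×10³)/((10)(96485)) = +2.420 V.
Since MnO₄⁻/Mn²⁺ is the cathode and Cr²⁺/Cr the anode, E°cell = E°(MnO₄⁻/Mn²⁺) − E°(Cr²⁺/Cr).
So E°(MnO₄⁻/Mn²⁺) = E°cell + E°(Cr²⁺/Cr) = +2.420 + (-0.91) = +1.51 V.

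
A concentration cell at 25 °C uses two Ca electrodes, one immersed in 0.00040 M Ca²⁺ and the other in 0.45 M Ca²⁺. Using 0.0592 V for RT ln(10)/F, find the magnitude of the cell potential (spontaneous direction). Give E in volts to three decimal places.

For a concentration cell E°cell = 0. The 0.45 M side is the cathode (reduction is favoured where [Ca²⁺] is higher).
With n = 2, E = −(0.0592/2) log([Ca²⁺]ₐₙ/[Ca²⁺]꜀ₐₜ) = −(0.0592/2) log(0.0004/0.45) = −(0.0592/2)(-3.051) = +0.090 V.

+0.090 V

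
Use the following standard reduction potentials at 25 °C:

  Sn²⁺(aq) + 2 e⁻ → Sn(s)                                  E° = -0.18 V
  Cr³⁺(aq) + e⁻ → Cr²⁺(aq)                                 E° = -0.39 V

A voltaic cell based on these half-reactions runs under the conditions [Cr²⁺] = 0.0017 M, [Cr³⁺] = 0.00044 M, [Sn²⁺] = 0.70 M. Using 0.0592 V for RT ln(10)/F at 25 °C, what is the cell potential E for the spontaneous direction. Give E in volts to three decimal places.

Sn²⁺/Sn is the cathode (higher E°), Cr³⁺/Cr²⁺ the anode: E°cell = -0.18 − (-0.39) = +0.21 V, n = 2.
Overall: Sn²⁺(aq) + 2 Cr²⁺(aq) → Sn(s) + 2 Cr³⁺(aq)
Q = [Cr³⁺]^2 / ([Sn²⁺]·[Cr²⁺]^2); log Q = -1.019.
E = E° − (0.0592/n) log Q = +0.21 − (0.0592/2)(-1.019) = +0.240 V.

+0.240 V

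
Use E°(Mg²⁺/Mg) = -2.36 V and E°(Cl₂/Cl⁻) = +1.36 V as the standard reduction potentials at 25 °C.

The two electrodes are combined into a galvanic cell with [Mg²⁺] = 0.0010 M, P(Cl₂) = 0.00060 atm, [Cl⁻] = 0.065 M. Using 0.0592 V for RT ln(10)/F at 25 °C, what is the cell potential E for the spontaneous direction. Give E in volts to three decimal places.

Cl₂/Cl⁻ is the cathode (higher E°), Mg²⁺/Mg the anode: E°cell = +1.36 − (-2.36) = +3.72 V, n = 2.
Overall: Cl₂(g) + Mg(s) → 2 Cl⁻(aq) + Mg²⁺(aq)
Q = [Cl⁻]^2·[Mg²⁺] / (P(Cl₂)); log Q = -2.152.
E = E° − (0.0592/n) log Q = +3.72 − (0.0592/2)(-2.152) = +3.784 V.

+3.784 V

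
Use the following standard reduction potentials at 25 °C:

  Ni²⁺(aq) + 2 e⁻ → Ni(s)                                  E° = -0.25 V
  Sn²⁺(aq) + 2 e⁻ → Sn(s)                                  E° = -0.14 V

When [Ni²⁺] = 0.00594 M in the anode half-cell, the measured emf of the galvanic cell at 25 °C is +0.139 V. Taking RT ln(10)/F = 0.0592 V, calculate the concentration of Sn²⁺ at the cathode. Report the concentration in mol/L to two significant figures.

Sn²⁺/Sn is the cathode, Ni²⁺/Ni the anode: E°cell = +0.11 V, n = 2.
Overall reaction: Sn²⁺(aq) + Ni(s) → Sn(s) + Ni²⁺(aq); Q = [Ni²⁺]^1/[Sn²⁺]^1.
From E = E° − (0.0592/n) log Q: log Q = (E° − E)·n/0.0592 = (+0.11 − (+0.139))·2/0.0592 = -0.9797.
So 1·log[Sn²⁺] = 1·log(0.00594) − log Q = -2.2262 − (-0.9797) = -1.2465; [Sn²⁺] = 10^(-1.2465) ≈ 0.057 M.

0.057 M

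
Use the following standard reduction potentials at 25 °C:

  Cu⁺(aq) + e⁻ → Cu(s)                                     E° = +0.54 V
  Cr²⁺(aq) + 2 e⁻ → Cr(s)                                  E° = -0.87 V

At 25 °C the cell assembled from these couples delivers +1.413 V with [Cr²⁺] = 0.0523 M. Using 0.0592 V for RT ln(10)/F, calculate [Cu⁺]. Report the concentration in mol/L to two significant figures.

0.26 M

Cu⁺/Cu is the cathode, Cr²⁺/Cr the anode: E°cell = +1.41 V, n = 2.
Overall reaction: 2 Cu⁺(aq) + Cr(s) → 2 Cu(s) + Cr²⁺(aq); Q = [Cr²⁺]^1/[Cu⁺]^2.
From E = E° − (0.0592/n) log Q: log Q = (E° − E)·n/0.0592 = (+1.41 − (+1.413))·2/0.0592 = -0.1014.
So 2·log[Cu⁺] = 1·log(0.0523) − log Q = -1.2815 − (-0.1014) = -1.1801; log[Cu⁺] = -1.1801 / 2 = -0.5900; [Cu⁺] = 10^(-0.5900) ≈ 0.26 M.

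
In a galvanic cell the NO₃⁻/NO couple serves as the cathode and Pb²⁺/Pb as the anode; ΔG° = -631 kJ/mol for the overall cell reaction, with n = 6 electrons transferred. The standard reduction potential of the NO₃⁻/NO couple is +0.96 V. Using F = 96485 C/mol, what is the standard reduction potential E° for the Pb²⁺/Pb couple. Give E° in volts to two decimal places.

E°cell = −ΔG°/(nF) = −(-631×10³)/((6)(96485)) = +1.090 V.
Since NO₃⁻/NO is the cathode and Pb²⁺/Pb the anode, E°cell = E°(NO₃⁻/NO) − E°(Pb²⁺/Pb).
So E°(Pb²⁺/Pb) = E°(NO₃⁻/NO) − E°cell = (+0.96) − (+1.090) = -0.13 V.

-0.13 V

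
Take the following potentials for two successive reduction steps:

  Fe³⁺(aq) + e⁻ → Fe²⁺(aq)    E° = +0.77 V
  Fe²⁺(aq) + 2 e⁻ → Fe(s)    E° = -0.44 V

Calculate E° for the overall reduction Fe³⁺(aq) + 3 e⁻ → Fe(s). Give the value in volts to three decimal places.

Adding the free-energy changes (−nFE°) of the two steps gives −n₃FE°₃ = −n₁FE°₁ − n₂FE°₂.
E°₃ = (1×+0.77 + 2×-0.44) / 3 = (-0.110) / 3 = -0.037 V.
Simply averaging or adding the two E° values would be wrong; the electron-weighted sum is required.

-0.037 V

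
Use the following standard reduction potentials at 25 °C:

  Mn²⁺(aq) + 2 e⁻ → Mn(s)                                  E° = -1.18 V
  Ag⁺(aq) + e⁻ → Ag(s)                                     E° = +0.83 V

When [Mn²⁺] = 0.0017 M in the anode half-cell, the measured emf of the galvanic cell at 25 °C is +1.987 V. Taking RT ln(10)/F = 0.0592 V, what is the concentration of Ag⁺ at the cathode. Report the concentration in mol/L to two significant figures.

0.017 M

Ag⁺/Ag is the cathode, Mn²⁺/Mn the anode: E°cell = +2.01 V, n = 2.
Overall reaction: 2 Ag⁺(aq) + Mn(s) → 2 Ag(s) + Mn²⁺(aq); Q = [Mn²⁺]^1/[Ag⁺]^2.
From E = E° − (0.0592/n) log Q: log Q = (E° − E)·n/0.0592 = (+2.01 − (+1.987))·2/0.0592 = 0.7770.
So 2·log[Ag⁺] = 1·log(0.0017) − log Q = -2.7696 − (0.7770) = -3.5466; log[Ag⁺] = -3.5466 / 2 = -1.7733; [Ag⁺] = 10^(-1.7733) ≈ 0.017 M.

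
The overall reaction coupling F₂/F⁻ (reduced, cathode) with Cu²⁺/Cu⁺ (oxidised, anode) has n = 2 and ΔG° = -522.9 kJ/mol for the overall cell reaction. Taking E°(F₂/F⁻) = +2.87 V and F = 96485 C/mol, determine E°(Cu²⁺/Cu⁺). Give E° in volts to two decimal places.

+0.16 V

E°cell = −ΔG°/(nF) = −(-522.9×10³)/((2)(96485)) = +2.710 V.
Since F₂/F⁻ is the cathode and Cu²⁺/Cu⁺ the anode, E°cell = E°(F₂/F⁻) − E°(Cu²⁺/Cu⁺).
So E°(Cu²⁺/Cu⁺) = E°(F₂/F⁻) − E°cell = (+2.87) − (+2.710) = +0.16 V.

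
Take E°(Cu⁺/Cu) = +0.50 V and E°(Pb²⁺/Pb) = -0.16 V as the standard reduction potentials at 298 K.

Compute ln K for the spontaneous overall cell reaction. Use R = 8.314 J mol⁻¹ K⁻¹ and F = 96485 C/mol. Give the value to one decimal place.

Cathode: Cu⁺/Cu; anode: Pb²⁺/Pb. E°cell = (+0.50) − (-0.16) = +0.66 V, with n = 2.
ΔG° = −nFE° = −RT ln K, so ln K = nFE°/(RT) = (2)(96485)(+0.66) / ((8.314)(298)) = 51.405.

51.4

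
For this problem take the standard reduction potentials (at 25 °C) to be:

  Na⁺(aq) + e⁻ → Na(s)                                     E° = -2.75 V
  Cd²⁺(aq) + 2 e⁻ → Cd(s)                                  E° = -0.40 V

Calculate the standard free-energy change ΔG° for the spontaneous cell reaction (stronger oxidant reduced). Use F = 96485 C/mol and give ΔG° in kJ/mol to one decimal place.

Cd²⁺/Cd (E° = -0.40 V) is the cathode; Na⁺/Na (E° = -2.75 V) is the anode, so E°cell = +2.35 V.
Balancing electrons gives n = 2 (lcm of 2 and 1).
ΔG° = −nFE° = −(2)(96485)(+2.35) = -453,480 J = -453.5 kJ/mol.

-453.5 kJ/mol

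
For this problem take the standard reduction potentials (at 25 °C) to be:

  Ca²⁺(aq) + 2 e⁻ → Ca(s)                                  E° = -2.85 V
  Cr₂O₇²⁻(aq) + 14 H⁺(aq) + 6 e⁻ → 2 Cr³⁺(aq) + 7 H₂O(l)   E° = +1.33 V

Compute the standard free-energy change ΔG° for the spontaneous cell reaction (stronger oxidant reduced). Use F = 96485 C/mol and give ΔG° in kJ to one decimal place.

Cr₂O₇²⁻/Cr³⁺ (E° = +1.33 V) is the cathode; Ca²⁺/Ca (E° = -2.85 V) is the anode, so E°cell = +4.18 V.
Balancing electrons gives n = 6 (lcm of 6 and 2).
ΔG° = −nFE° = −(6)(96485)(+4.18) = -2,419,844 J = -2419.8 kJ.

-2419.8 kJ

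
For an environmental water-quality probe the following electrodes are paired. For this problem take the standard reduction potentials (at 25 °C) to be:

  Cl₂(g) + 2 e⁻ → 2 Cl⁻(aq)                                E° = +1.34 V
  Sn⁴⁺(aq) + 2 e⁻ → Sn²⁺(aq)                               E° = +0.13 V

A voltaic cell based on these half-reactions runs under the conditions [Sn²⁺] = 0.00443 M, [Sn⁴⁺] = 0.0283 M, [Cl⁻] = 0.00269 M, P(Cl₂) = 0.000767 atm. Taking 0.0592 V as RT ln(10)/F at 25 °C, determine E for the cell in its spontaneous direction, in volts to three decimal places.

Cl₂/Cl⁻ is the cathode (higher E°), Sn⁴⁺/Sn²⁺ the anode: E°cell = +1.34 − (+0.13) = +1.21 V, n = 2.
Overall: Cl₂(g) + Sn²⁺(aq) → 2 Cl⁻(aq) + Sn⁴⁺(aq)
Q = [Cl⁻]^2·[Sn⁴⁺] / (P(Cl₂)·[Sn²⁺]); log Q = -1.220.
E = E° − (0.0592/n) log Q = +1.21 − (0.0592/2)(-1.220) = +1.246 V.

+1.246 V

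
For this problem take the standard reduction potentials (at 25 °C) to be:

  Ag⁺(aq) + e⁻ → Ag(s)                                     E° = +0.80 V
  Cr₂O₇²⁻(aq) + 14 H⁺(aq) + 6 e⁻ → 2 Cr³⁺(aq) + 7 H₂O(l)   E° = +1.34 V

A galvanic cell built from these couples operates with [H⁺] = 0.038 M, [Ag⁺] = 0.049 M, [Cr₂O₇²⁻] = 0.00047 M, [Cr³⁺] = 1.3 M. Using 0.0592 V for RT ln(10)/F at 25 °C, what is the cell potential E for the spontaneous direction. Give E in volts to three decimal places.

Cr₂O₇²⁻/Cr³⁺ is the cathode (higher E°), Ag⁺/Ag the anode: E°cell = +1.34 − (+0.80) = +0.54 V, n = 6.
Overall: Cr₂O₇²⁻(aq) + 14 H⁺(aq) + 6 Ag(s) → 2 Cr³⁺(aq) + 7 H₂O(l) + 6 Ag⁺(aq)
Q = [Cr³⁺]^2·[Ag⁺]^6 / ([Cr₂O₇²⁻]·[H⁺]^14); log Q = 15.580.
E = E° − (0.0592/n) log Q = +0.54 − (0.0592/6)(15.580) = +0.386 V.

+0.386 V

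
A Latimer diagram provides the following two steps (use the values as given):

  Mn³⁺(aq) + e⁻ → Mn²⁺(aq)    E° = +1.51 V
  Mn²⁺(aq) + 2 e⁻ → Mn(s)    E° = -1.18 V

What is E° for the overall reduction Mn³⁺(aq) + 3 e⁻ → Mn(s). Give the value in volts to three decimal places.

Adding the free-energy changes (−nFE°) of the two steps gives −n₃FE°₃ = −n₁FE°₁ − n₂FE°₂.
E°₃ = (1×+1.51 + 2×-1.18) / 3 = (-0.850) / 3 = -0.283 V.

-0.283 V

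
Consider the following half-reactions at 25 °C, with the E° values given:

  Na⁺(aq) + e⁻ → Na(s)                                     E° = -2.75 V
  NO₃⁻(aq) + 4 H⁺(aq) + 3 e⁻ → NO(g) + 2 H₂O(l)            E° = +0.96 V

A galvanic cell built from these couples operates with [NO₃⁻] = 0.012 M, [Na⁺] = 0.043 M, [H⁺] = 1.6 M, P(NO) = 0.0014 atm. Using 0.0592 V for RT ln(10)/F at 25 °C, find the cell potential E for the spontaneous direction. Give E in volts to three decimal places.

NO₃⁻/NO is the cathode (higher E°), Na⁺/Na the anode: E°cell = +0.96 − (-2.75) = +3.71 V, n = 3.
Overall: NO₃⁻(aq) + 4 H⁺(aq) + 3 Na(s) → NO(g) + 2 H₂O(l) + 3 Na⁺(aq)
Q = P(NO)·[Na⁺]^3 / ([NO₃⁻]·[H⁺]^4); log Q = -5.849.
E = E° − (0.0592/n) log Q = +3.71 − (0.0592/3)(-5.849) = +3.825 V.

+3.825 V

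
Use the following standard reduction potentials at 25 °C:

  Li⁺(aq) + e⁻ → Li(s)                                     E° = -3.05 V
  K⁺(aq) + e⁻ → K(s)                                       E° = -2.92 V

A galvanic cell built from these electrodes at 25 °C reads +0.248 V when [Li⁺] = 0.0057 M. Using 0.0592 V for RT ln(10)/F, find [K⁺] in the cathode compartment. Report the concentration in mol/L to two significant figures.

K⁺/K is the cathode, Li⁺/Li the anode: E°cell = +0.13 V, n = 1.
Overall reaction: K⁺(aq) + Li(s) → K(s) + Li⁺(aq); Q = [Li⁺]^1/[K⁺]^1.
From E = E° − (0.0592/n) log Q: log Q = (E° − E)·n/0.0592 = (+0.13 − (+0.248))·1/0.0592 = -1.9932.
So 1·log[K⁺] = 1·log(0.0057) − log Q = -2.2441 − (-1.9932) = -0.2509; [K⁺] = 10^(-0.2509) ≈ 0.56 M.

0.56 M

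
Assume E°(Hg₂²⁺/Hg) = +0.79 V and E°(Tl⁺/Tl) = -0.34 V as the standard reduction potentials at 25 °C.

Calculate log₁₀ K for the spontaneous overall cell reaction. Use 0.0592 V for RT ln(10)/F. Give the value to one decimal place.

38.2

Cathode: Hg₂²⁺/Hg; anode: Tl⁺/Tl. E°cell = +1.13 V, n = 2.
log K = nE°cell / 0.0592 = (2)(+1.13) / 0.0592 = 38.2.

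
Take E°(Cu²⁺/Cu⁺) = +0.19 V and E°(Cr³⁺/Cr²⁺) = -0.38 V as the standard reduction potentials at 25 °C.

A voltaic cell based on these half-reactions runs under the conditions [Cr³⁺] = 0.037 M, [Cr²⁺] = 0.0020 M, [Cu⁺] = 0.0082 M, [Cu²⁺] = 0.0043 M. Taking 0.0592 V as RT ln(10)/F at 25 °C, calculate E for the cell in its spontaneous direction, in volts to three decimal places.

Cu²⁺/Cu⁺ is the cathode (higher E°), Cr³⁺/Cr²⁺ the anode: E°cell = +0.19 − (-0.38) = +0.57 V, n = 1.
Overall: Cu²⁺(aq) + Cr²⁺(aq) → Cu⁺(aq) + Cr³⁺(aq)
Q = [Cu⁺]·[Cr³⁺] / ([Cu²⁺]·[Cr²⁺]); log Q = 1.548.
E = E° − (0.0592/n) log Q = +0.57 − (0.0592/1)(1.548) = +0.478 V.

+0.478 V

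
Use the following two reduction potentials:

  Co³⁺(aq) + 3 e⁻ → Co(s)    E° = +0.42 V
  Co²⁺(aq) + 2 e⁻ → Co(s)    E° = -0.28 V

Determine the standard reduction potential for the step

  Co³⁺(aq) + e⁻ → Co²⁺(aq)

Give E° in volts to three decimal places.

+1.820 V

Sequential free energies add, so n₃E°₃ = n₁E°₁ + n₂E°₂.
With n₃ = 3, and the known step contributing 2×(-0.28) V, the unknown satisfies 1·E° = 3×(+0.42) − 2×(-0.28) = +1.820.
E° = +1.820 / 1 = +1.820 V.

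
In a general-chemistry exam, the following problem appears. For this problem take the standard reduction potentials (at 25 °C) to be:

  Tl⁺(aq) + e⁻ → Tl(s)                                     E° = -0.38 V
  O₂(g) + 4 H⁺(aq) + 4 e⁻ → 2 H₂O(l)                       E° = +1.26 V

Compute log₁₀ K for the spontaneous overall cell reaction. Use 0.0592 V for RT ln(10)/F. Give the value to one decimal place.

110.8

Cathode: O₂/H₂O; anode: Tl⁺/Tl. E°cell = +1.64 V, n = 4.
log K = nE°cell / 0.0592 = (4)(+1.64) / 0.0592 = 110.8.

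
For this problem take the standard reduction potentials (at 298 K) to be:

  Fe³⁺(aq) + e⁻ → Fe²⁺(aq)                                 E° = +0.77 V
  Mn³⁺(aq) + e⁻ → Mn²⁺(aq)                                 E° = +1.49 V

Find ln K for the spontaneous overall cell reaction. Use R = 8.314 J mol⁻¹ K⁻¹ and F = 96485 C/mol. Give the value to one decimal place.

Cathode: Mn³⁺/Mn²⁺; anode: Fe³⁺/Fe²⁺. E°cell = (+1.49) − (+0.77) = +0.72 V, with n = 1.
ΔG° = −nFE° = −RT ln K, so ln K = nFE°/(RT) = (1)(96485)(+0.72) / ((8.314)(298)) = 28.039.

28.0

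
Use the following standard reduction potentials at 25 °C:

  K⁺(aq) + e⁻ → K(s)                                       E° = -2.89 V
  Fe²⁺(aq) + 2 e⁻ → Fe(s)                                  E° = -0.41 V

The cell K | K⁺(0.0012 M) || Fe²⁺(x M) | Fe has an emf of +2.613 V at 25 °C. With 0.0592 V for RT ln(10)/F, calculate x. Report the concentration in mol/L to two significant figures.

Fe²⁺/Fe is the cathode, K⁺/K the anode: E°cell = +2.48 V, n = 2.
Overall reaction: Fe²⁺(aq) + 2 K(s) → Fe(s) + 2 K⁺(aq); Q = [K⁺]^2/[Fe²⁺]^1.
From E = E° − (0.0592/n) log Q: log Q = (E° − E)·n/0.0592 = (+2.48 − (+2.613))·2/0.0592 = -4.4932.
So 1·log[Fe²⁺] = 2·log(0.0012) − log Q = -5.8416 − (-4.4932) = -1.3484; [Fe²⁺] = 10^(-1.3484) ≈ 0.045 M.

0.045 M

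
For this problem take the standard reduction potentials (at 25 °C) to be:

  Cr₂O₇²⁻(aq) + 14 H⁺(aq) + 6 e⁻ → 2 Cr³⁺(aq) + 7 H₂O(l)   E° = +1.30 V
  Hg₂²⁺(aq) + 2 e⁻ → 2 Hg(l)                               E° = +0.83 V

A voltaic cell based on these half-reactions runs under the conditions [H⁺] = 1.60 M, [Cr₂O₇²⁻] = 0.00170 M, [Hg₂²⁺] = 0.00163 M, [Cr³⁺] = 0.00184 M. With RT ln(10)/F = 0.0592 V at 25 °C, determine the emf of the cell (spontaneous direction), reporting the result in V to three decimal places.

Cr₂O₇²⁻/Cr³⁺ is the cathode (higher E°), Hg₂²⁺/Hg the anode: E°cell = +1.30 − (+0.83) = +0.47 V, n = 6.
Overall: Cr₂O₇²⁻(aq) + 14 H⁺(aq) + 6 Hg(l) → 2 Cr³⁺(aq) + 7 H₂O(l) + 3 Hg₂²⁺(aq)
Q = [Cr³⁺]^2·[Hg₂²⁺]^3 / ([Cr₂O₇²⁻]·[H⁺]^14); log Q = -13.922.
E = E° − (0.0592/n) log Q = +0.47 − (0.0592/6)(-13.922) = +0.607 V.

+0.607 V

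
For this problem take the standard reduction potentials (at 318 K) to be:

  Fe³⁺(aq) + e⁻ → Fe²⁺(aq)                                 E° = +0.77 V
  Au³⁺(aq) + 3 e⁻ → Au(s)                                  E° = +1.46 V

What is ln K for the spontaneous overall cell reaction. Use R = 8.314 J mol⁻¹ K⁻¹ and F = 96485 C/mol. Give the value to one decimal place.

Cathode: Au³⁺/Au; anode: Fe³⁺/Fe²⁺. E°cell = (+1.46) − (+0.77) = +0.69 V, with n = 3.
ΔG° = −nFE° = −RT ln K, so ln K = nFE°/(RT) = (3)(96485)(+0.69) / ((8.314)(318)) = 75.543.

75.5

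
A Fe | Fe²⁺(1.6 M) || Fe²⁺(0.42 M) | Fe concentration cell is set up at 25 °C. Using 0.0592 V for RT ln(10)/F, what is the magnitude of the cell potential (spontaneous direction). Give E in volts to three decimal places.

+0.017 V

For a concentration cell E°cell = 0. The 1.6 M side is the cathode (reduction is favoured where [Fe²⁺] is higher).
With n = 2, E = −(0.0592/2) log([Fe²⁺]ₐₙ/[Fe²⁺]꜀ₐₜ) = −(0.0592/2) log(0.42/1.6) = −(0.0592/2)(-0.581) = +0.017 V.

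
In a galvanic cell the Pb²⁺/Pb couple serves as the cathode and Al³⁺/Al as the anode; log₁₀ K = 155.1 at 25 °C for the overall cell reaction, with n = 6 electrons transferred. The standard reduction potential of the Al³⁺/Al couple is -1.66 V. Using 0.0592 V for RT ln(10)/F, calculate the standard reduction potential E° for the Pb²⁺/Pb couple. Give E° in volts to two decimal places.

-0.13 V

E°cell = (0.0592/n)·log K = (0.0592/6)(155.1) = +1.530 V.
Since Pb²⁺/Pb is the cathode and Al³⁺/Al the anode, E°cell = E°(Pb²⁺/Pb) − E°(Al³⁺/Al).
So E°(Pb²⁺/Pb) = E°cell + E°(Al³⁺/Al) = +1.530 + (-1.66) = -0.13 V.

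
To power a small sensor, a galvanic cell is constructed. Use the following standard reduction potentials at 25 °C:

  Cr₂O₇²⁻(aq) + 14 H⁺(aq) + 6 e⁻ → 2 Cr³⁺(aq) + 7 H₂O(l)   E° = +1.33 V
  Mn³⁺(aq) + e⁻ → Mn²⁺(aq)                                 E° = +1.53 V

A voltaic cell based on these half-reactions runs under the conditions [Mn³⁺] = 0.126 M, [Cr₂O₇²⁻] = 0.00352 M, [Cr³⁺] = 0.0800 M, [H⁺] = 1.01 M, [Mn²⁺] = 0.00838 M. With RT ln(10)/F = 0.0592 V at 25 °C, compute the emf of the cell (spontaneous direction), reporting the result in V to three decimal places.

+0.272 V

Mn³⁺/Mn²⁺ is the cathode (higher E°), Cr₂O₇²⁻/Cr³⁺ the anode: E°cell = +1.53 − (+1.33) = +0.20 V, n = 6.
Overall: 6 Mn³⁺(aq) + 2 Cr³⁺(aq) + 7 H₂O(l) → 6 Mn²⁺(aq) + Cr₂O₇²⁻(aq) + 14 H⁺(aq)
Q = [Mn²⁺]^6·[Cr₂O₇²⁻]·[H⁺]^14 / ([Mn³⁺]^6·[Cr³⁺]^2); log Q = -7.262.
E = E° − (0.0592/n) log Q = +0.20 − (0.0592/6)(-7.262) = +0.272 V.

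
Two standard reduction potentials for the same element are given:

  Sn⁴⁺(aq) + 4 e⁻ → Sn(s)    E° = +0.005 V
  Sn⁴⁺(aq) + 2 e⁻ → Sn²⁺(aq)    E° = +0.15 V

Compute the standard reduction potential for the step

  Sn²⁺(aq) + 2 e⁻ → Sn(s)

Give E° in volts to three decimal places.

Sequential free energies add, so n₃E°₃ = n₁E°₁ + n₂E°₂.
With n₃ = 4, and the known step contributing 2×(+0.15) V, the unknown satisfies 2·E° = 4×(+0.005) − 2×(+0.15) = -0.280.
E° = -0.280 / 2 = -0.140 V.

-0.140 V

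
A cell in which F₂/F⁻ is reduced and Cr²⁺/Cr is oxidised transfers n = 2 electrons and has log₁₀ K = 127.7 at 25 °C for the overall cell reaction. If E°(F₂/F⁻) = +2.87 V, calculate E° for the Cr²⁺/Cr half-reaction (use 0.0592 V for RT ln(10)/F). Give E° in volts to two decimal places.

-0.91 V

E°cell = (0.0592/n)·log K = (0.0592/2)(127.7) = +3.780 V.
Since F₂/F⁻ is the cathode and Cr²⁺/Cr the anode, E°cell = E°(F₂/F⁻) − E°(Cr²⁺/Cr).
So E°(Cr²⁺/Cr) = E°(F₂/F⁻) − E°cell = (+2.87) − (+3.780) = -0.91 V.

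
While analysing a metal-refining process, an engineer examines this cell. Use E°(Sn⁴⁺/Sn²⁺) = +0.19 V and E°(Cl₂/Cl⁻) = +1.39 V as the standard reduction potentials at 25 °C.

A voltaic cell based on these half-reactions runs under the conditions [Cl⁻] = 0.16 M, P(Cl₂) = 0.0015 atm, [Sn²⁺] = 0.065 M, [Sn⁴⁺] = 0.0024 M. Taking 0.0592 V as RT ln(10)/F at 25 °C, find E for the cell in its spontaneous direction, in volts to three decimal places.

+1.206 V

Cl₂/Cl⁻ is the cathode (higher E°), Sn⁴⁺/Sn²⁺ the anode: E°cell = +1.39 − (+0.19) = +1.20 V, n = 2.
Overall: Cl₂(g) + Sn²⁺(aq) → 2 Cl⁻(aq) + Sn⁴⁺(aq)
Q = [Cl⁻]^2·[Sn⁴⁺] / (P(Cl₂)·[Sn²⁺]); log Q = -0.201.
E = E° − (0.0592/n) log Q = +1.20 − (0.0592/2)(-0.201) = +1.206 V.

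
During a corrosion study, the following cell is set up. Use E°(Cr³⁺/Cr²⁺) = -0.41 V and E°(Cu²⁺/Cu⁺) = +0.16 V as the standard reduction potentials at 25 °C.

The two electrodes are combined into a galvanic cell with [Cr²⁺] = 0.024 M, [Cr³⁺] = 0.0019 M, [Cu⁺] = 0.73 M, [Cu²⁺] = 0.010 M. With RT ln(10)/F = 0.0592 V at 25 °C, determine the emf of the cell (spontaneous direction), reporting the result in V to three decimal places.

+0.525 V

Cu²⁺/Cu⁺ is the cathode (higher E°), Cr³⁺/Cr²⁺ the anode: E°cell = +0.16 − (-0.41) = +0.57 V, n = 1.
Overall: Cu²⁺(aq) + Cr²⁺(aq) → Cu⁺(aq) + Cr³⁺(aq)
Q = [Cu⁺]·[Cr³⁺] / ([Cu²⁺]·[Cr²⁺]); log Q = 0.762.
E = E° − (0.0592/n) log Q = +0.57 − (0.0592/1)(0.762) = +0.525 V.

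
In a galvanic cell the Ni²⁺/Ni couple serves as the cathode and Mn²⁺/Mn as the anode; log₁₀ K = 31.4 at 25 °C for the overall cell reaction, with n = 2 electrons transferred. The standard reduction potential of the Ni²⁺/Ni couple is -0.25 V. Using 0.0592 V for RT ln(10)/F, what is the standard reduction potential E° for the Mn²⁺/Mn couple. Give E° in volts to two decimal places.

-1.18 V

E°cell = (0.0592/n)·log K = (0.0592/2)(31.4) = +0.929 V.
Since Ni²⁺/Ni is the cathode and Mn²⁺/Mn the anode, E°cell = E°(Ni²⁺/Ni) − E°(Mn²⁺/Mn).
So E°(Mn²⁺/Mn) = E°(Ni²⁺/Ni) − E°cell = (-0.25) − (+0.929) = -1.18 V.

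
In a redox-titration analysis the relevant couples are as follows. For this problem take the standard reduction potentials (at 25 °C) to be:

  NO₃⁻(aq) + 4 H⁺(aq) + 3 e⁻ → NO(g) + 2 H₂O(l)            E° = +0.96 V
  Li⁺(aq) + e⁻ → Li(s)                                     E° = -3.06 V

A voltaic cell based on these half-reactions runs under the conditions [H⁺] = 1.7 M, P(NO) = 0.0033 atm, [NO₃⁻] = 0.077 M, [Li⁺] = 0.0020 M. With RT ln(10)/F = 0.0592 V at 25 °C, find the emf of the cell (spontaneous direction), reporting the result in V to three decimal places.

NO₃⁻/NO is the cathode (higher E°), Li⁺/Li the anode: E°cell = +0.96 − (-3.06) = +4.02 V, n = 3.
Overall: NO₃⁻(aq) + 4 H⁺(aq) + 3 Li(s) → NO(g) + 2 H₂O(l) + 3 Li⁺(aq)
Q = P(NO)·[Li⁺]^3 / ([NO₃⁻]·[H⁺]^4); log Q = -10.387.
E = E° − (0.0592/n) log Q = +4.02 − (0.0592/3)(-10.387) = +4.225 V.

+4.225 V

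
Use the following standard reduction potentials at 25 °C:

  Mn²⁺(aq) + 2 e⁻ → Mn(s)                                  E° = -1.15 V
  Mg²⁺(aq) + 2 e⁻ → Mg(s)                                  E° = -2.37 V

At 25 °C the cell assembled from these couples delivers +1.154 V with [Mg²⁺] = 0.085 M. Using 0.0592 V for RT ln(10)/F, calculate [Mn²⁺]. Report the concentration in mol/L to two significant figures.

0.00050 M

Mn²⁺/Mn is the cathode, Mg²⁺/Mg the anode: E°cell = +1.22 V, n = 2.
Overall reaction: Mn²⁺(aq) + Mg(s) → Mn(s) + Mg²⁺(aq); Q = [Mg²⁺]^1/[Mn²⁺]^1.
From E = E° − (0.0592/n) log Q: log Q = (E° − E)·n/0.0592 = (+1.22 − (+1.154))·2/0.0592 = 2.2297.
So 1·log[Mn²⁺] = 1·log(0.085) − log Q = -1.0706 − (2.2297) = -3.3003; [Mn²⁺] = 10^(-3.3003) ≈ 0.00050 M.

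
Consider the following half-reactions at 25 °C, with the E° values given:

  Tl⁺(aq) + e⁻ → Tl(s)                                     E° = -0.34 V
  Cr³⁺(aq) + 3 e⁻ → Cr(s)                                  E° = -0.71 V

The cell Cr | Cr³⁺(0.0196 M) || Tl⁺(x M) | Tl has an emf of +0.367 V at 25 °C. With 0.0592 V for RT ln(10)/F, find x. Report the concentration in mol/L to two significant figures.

0.24 M

Tl⁺/Tl is the cathode, Cr³⁺/Cr the anode: E°cell = +0.37 V, n = 3.
Overall reaction: 3 Tl⁺(aq) + Cr(s) → 3 Tl(s) + Cr³⁺(aq); Q = [Cr³⁺]^1/[Tl⁺]^3.
From E = E° − (0.0592/n) log Q: log Q = (E° − E)·n/0.0592 = (+0.37 − (+0.367))·3/0.0592 = 0.1520.
So 3·log[Tl⁺] = 1·log(0.0196) − log Q = -1.7077 − (0.1520) = -1.8597; log[Tl⁺] = -1.8597 / 3 = -0.6199; [Tl⁺] = 10^(-0.6199) ≈ 0.24 M.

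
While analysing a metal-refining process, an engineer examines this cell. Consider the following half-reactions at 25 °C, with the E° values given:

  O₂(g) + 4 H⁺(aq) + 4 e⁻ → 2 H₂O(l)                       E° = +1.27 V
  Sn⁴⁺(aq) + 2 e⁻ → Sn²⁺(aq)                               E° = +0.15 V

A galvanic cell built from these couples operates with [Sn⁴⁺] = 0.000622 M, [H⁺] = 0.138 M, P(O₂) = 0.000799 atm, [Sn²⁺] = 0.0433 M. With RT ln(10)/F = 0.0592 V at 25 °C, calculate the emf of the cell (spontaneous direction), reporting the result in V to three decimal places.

O₂/H₂O is the cathode (higher E°), Sn⁴⁺/Sn²⁺ the anode: E°cell = +1.27 − (+0.15) = +1.12 V, n = 4.
Overall: O₂(g) + 4 H⁺(aq) + 2 Sn²⁺(aq) → 2 H₂O(l) + 2 Sn⁴⁺(aq)
Q = [Sn⁴⁺]^2 / (P(O₂)·[H⁺]^4·[Sn²⁺]^2); log Q = 2.853.
E = E° − (0.0592/n) log Q = +1.12 − (0.0592/4)(2.853) = +1.078 V.

+1.078 V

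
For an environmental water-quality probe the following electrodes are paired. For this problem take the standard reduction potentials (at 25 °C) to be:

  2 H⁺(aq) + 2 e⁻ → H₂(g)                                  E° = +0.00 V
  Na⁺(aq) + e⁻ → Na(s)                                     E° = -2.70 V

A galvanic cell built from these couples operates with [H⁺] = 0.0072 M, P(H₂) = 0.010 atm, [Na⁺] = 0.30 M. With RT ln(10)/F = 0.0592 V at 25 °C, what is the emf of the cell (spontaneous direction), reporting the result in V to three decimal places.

H⁺/H₂ is the cathode (higher E°), Na⁺/Na the anode: E°cell = +0.00 − (-2.70) = +2.70 V, n = 2.
Overall: 2 H⁺(aq) + 2 Na(s) → H₂(g) + 2 Na⁺(aq)
Q = P(H₂)·[Na⁺]^2 / ([H⁺]^2); log Q = 1.240.
E = E° − (0.0592/n) log Q = +2.70 − (0.0592/2)(1.240) = +2.663 V.

+2.663 V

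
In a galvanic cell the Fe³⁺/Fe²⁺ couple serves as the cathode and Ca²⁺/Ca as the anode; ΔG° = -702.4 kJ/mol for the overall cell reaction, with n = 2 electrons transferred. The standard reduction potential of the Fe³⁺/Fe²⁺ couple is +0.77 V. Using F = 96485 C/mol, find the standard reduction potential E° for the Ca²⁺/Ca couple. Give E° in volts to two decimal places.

-2.87 V

E°cell = −ΔG°/(nF) = −(-702.4×10³)/((2)(96485)) = +3.640 V.
Since Fe³⁺/Fe²⁺ is the cathode and Ca²⁺/Ca the anode, E°cell = E°(Fe³⁺/Fe²⁺) − E°(Ca²⁺/Ca).
So E°(Ca²⁺/Ca) = E°(Fe³⁺/Fe²⁺) − E°cell = (+0.77) − (+3.640) = -2.87 V.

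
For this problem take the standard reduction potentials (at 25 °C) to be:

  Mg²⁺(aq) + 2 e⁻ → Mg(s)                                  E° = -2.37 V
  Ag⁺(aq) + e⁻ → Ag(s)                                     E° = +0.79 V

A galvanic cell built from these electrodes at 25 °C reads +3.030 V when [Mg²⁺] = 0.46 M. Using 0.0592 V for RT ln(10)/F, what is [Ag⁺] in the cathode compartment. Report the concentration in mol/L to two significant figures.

Ag⁺/Ag is the cathode, Mg²⁺/Mg the anode: E°cell = +3.16 V, n = 2.
Overall reaction: 2 Ag⁺(aq) + Mg(s) → 2 Ag(s) + Mg²⁺(aq); Q = [Mg²⁺]^1/[Ag⁺]^2.
From E = E° − (0.0592/n) log Q: log Q = (E° − E)·n/0.0592 = (+3.16 − (+3.030))·2/0.0592 = 4.3919.
So 2·log[Ag⁺] = 1·log(0.46) − log Q = -0.3372 − (4.3919) = -4.7291; log[Ag⁺] = -4.7291 / 2 = -2.3645; [Ag⁺] = 10^(-2.3645) ≈ 0.0043 M.

0.0043 M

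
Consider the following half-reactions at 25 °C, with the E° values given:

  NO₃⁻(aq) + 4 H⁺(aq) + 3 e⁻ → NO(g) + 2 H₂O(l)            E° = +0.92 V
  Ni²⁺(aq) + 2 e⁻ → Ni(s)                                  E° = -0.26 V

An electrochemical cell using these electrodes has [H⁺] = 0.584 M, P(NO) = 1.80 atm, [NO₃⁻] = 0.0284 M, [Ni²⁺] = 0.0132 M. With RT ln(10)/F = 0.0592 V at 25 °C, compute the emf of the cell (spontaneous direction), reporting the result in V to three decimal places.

NO₃⁻/NO is the cathode (higher E°), Ni²⁺/Ni the anode: E°cell = +0.92 − (-0.26) = +1.18 V, n = 6.
Overall: 2 NO₃⁻(aq) + 8 H⁺(aq) + 3 Ni(s) → 2 NO(g) + 4 H₂O(l) + 3 Ni²⁺(aq)
Q = P(NO)^2·[Ni²⁺]^3 / ([NO₃⁻]^2·[H⁺]^8); log Q = -0.166.
E = E° − (0.0592/n) log Q = +1.18 − (0.0592/6)(-0.166) = +1.182 V.

+1.182 V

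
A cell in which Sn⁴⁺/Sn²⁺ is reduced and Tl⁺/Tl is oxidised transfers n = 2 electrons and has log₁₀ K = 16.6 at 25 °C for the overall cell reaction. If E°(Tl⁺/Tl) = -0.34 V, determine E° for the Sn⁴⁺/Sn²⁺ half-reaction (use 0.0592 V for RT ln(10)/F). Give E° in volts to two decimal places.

E°cell = (0.0592/n)·log K = (0.0592/2)(16.6) = +0.491 V.
Since Sn⁴⁺/Sn²⁺ is the cathode and Tl⁺/Tl the anode, E°cell = E°(Sn⁴⁺/Sn²⁺) − E°(Tl⁺/Tl).
So E°(Sn⁴⁺/Sn²⁺) = E°cell + E°(Tl⁺/Tl) = +0.491 + (-0.34) = +0.15 V.

+0.15 V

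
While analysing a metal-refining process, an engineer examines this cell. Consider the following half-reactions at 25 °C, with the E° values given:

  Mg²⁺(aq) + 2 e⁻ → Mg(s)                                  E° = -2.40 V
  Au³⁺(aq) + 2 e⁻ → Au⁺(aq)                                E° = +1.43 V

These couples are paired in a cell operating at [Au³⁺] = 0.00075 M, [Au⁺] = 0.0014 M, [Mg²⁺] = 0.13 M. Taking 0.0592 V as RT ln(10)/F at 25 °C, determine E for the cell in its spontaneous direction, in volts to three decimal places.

Au³⁺/Au⁺ is the cathode (higher E°), Mg²⁺/Mg the anode: E°cell = +1.43 − (-2.40) = +3.83 V, n = 2.
Overall: Au³⁺(aq) + Mg(s) → Au⁺(aq) + Mg²⁺(aq)
Q = [Au⁺]·[Mg²⁺] / ([Au³⁺]); log Q = -0.615.
E = E° − (0.0592/n) log Q = +3.83 − (0.0592/2)(-0.615) = +3.848 V.

+3.848 V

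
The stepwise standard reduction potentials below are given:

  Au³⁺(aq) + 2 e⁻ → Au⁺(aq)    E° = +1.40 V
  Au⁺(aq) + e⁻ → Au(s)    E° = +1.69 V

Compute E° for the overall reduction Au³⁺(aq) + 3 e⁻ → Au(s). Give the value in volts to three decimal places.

Since ΔG° = −nFE° is additive over sequential reductions, n₃E°₃ = n₁E°₁ + n₂E°₂.
E°₃ = (2×+1.40 + 1×+1.69) / 3 = (+4.490) / 3 = +1.497 V.

+1.497 V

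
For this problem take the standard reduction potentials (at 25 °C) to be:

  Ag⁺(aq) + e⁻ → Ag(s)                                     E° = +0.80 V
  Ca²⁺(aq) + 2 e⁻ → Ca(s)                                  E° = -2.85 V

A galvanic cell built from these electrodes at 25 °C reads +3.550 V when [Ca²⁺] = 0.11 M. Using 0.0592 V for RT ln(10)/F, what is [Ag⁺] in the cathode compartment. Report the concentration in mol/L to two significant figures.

Ag⁺/Ag is the cathode, Ca²⁺/Ca the anode: E°cell = +3.65 V, n = 2.
Overall reaction: 2 Ag⁺(aq) + Ca(s) → 2 Ag(s) + Ca²⁺(aq); Q = [Ca²⁺]^1/[Ag⁺]^2.
From E = E° − (0.0592/n) log Q: log Q = (E° − E)·n/0.0592 = (+3.65 − (+3.550))·2/0.0592 = 3.3784.
So 2·log[Ag⁺] = 1·log(0.11) − log Q = -0.9586 − (3.3784) = -4.3370; log[Ag⁺] = -4.3370 / 2 = -2.1685; [Ag⁺] = 10^(-2.1685) ≈ 0.0068 M.

0.0068 M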